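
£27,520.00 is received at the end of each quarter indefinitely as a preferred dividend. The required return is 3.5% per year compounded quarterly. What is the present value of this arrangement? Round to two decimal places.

Periodic rate r = 0.035/4 per quarter.
Level perpetuity: PV = PMT / r = 27,520 / (0.035/4) = £3,145,142.86.

£3,145,142.86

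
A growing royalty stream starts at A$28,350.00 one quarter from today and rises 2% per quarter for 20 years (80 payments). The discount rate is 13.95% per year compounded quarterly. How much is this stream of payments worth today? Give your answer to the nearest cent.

Periodic rate r = 0.1395/4 per quarter; n is counted in quarters.
Growing ordinary annuity: PV = PMT₁ × [1 − ((1+g)/(1+r))^n] / (r − g) = 28,350 × [1 − ((1+0.02)/(1+r))^80] / (r − 0.02) = A$1,307,363.02.

A$1,307,363.02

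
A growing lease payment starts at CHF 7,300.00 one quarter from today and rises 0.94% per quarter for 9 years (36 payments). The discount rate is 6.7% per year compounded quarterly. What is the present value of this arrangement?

CHF 228,298.77

Periodic rate r = 0.067/4 per quarter; n is counted in quarters.
Growing ordinary annuity: PV = PMT₁ × [1 − ((1+g)/(1+r))^n] / (r − g) = 7,300 × [1 − ((1+0.0094)/(1+r))^36] / (r − 0.0094) = CHF 228,298.77.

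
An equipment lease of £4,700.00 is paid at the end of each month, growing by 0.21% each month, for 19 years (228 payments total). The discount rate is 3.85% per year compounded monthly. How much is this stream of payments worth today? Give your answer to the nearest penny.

£944,718.78

Periodic rate r = 0.0385/12 per month; n is counted in months.
Growing ordinary annuity: PV = PMT₁ × [1 − ((1+g)/(1+r))^n] / (r − g) = 4,700 × [1 − ((1+0.0021)/(1+r))^228] / (r − 0.0021) = £944,718.78.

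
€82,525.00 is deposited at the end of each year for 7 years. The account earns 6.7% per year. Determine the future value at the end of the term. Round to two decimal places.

€707,658.02

This is an ordinary annuity: 7 deposits of €82,525.00 at the end of each year.
Periodic rate r = 0.067 per year.
FV = PMT × [((1+r)^n − 1)/r] = 82,525 × [(1+r)^7 − 1] / r = €707,658.02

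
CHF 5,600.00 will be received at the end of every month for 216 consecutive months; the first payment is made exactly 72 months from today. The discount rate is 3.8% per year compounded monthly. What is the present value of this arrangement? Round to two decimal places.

CHF 699,162.72

Ordinary annuity of 216 payments, first payment at period 72.
Periodic rate r = 0.038/12 per month; n is counted in months.
The ordinary-annuity PV formula values the stream one period before the first payment (period 71); discount that back 71 periods:
PV₀ = 5,600 × [1 − (1+r)^−216] / r × (1+r)^−71 = CHF 699,162.72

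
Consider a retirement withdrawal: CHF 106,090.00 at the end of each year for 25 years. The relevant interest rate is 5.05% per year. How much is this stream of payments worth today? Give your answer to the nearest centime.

CHF 1,487,762.19

This is an ordinary annuity: 25 payments of CHF 106,090.00 at the end of each year.
Periodic rate r = 0.0505 per year.
PV = PMT × [(1 − (1+r)^−n)/r] = 106,090 × [1 − (1+r)^−25] / r = CHF 1,487,762.19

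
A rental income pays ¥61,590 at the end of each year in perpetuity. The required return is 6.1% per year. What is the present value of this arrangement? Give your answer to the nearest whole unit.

Periodic rate r = 0.061 per year.
Level perpetuity: PV = PMT / r = 61,590 / (0.061) = ¥1,009,672.

¥1,009,672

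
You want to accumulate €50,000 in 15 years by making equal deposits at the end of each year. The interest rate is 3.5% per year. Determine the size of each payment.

€2,591.25

Level ordinary annuity; solve FV = PMT × [((1+r)^n − 1)/r] for PMT.
Periodic rate r = 0.035 per year.
With n = 15: PMT = 50,000 / ([((1+r)^n − 1)/r]) = €2,591.25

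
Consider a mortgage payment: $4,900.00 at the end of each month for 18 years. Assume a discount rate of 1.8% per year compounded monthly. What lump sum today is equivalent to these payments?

This is an ordinary annuity: 216 payments of $4,900.00 at the end of each month.
Periodic rate r = 0.018/12 per month; n is counted in months.
PV = PMT × [(1 − (1+r)^−n)/r] = 4,900 × [1 − (1+r)^−216] / r = $903,475.60

$903,475.60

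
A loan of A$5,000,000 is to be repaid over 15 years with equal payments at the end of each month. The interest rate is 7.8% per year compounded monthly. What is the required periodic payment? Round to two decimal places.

A$47,207.10

Level ordinary annuity; solve PV = PMT × [(1 − (1+r)^−n)/r] for PMT.
Periodic rate r = 0.078/12 per month; n is counted in months.
With n = 180: PMT = 5,000,000 / ([(1 − (1+r)^−n)/r]) = A$47,207.10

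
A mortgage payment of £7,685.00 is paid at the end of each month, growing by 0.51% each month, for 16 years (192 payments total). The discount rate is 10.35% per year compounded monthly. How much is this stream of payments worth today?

£1,066,982.60

Periodic rate r = 0.1035/12 per month; n is counted in months.
Growing ordinary annuity: PV = PMT₁ × [1 − ((1+g)/(1+r))^n] / (r − g) = 7,685 × [1 − ((1+0.0051)/(1+r))^192] / (r − 0.0051) = £1,066,982.60.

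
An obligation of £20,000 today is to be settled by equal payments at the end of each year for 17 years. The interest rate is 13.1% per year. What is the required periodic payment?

£2,988.65

Level ordinary annuity; solve PV = PMT × [(1 − (1+r)^−n)/r] for PMT.
Periodic rate r = 0.131 per year.
With n = 17: PMT = 20,000 / ([(1 − (1+r)^−n)/r]) = £2,988.65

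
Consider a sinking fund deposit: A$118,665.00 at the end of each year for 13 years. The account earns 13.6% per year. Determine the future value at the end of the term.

A$3,705,740.00

This is an ordinary annuity: 13 deposits of A$118,665.00 at the end of each year.
Periodic rate r = 0.136 per year.
FV = PMT × [((1+r)^n − 1)/r] = 118,665 × [(1+r)^13 − 1] / r = A$3,705,740.00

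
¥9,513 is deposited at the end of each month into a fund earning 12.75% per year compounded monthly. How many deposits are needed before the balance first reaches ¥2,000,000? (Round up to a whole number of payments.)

Periodic rate r = 0.1275/12 per month; n is counted in months.
Ordinary annuity FV: 2,000,000 = 9,513 × [((1+r)^n − 1)/r].
(1+r)^n = 1 + 2,000,000 × r / 9,513, so n = ln(1 + 2,000,000·r/9,513) / ln(1+r) = 111.05.
Round up to a whole number of payments: n = 112.

112 payments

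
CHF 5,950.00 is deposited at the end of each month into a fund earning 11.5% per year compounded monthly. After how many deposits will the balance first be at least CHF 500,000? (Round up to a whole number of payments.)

Periodic rate r = 0.115/12 per month; n is counted in months.
Ordinary annuity FV: 500,000 = 5,950 × [((1+r)^n − 1)/r].
(1+r)^n = 1 + 500,000 × r / 5,950, so n = ln(1 + 500,000·r/5,950) / ln(1+r) = 61.94.
Round up to a whole number of payments: n = 62.

62 payments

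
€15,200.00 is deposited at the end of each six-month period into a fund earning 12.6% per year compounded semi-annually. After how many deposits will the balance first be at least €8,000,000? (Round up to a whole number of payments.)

58 payments

Periodic rate r = 0.126/2 per half-year; n is counted in half-years.
Ordinary annuity FV: 8,000,000 = 15,200 × [((1+r)^n − 1)/r].
(1+r)^n = 1 + 8,000,000 × r / 15,200, so n = ln(1 + 8,000,000·r/15,200) / ln(1+r) = 57.80.
Round up to a whole number of payments: n = 58.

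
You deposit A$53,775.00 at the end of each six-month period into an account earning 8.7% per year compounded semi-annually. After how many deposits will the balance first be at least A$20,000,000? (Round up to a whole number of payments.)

67 payments

Periodic rate r = 0.087/2 per half-year; n is counted in half-years.
Ordinary annuity FV: 20,000,000 = 53,775 × [((1+r)^n − 1)/r].
(1+r)^n = 1 + 20,000,000 × r / 53,775, so n = ln(1 + 20,000,000·r/53,775) / ln(1+r) = 66.78.
Round up to a whole number of payments: n = 67.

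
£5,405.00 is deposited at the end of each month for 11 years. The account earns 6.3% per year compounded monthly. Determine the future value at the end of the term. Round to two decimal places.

This is an ordinary annuity: 132 deposits of £5,405.00 at the end of each month.
Periodic rate r = 0.063/12 per month; n is counted in months.
FV = PMT × [((1+r)^n − 1)/r] = 5,405 × [(1+r)^132 − 1] / r = £1,025,492.10

£1,025,492.10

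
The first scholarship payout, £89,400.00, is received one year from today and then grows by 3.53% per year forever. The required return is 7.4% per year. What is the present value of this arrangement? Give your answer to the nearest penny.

£2,310,077.52

Periodic rate r = 0.074 per year.
Growing perpetuity (Gordon): PV = PMT₁ / (r − g) = 89,400 / (r − 0.0353) = £2,310,077.52.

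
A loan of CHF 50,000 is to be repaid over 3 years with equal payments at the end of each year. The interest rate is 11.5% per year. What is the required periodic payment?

CHF 20,638.82

Level ordinary annuity; solve PV = PMT × [(1 − (1+r)^−n)/r] for PMT.
Periodic rate r = 0.115 per year.
With n = 3: PMT = 50,000 / ([(1 − (1+r)^−n)/r]) = CHF 20,638.82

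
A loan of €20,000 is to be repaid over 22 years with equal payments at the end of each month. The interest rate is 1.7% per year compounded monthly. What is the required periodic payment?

Level ordinary annuity; solve PV = PMT × [(1 − (1+r)^−n)/r] for PMT.
Periodic rate r = 0.017/12 per month; n is counted in months.
With n = 264: PMT = 20,000 / ([(1 − (1+r)^−n)/r]) = €90.86

€90.86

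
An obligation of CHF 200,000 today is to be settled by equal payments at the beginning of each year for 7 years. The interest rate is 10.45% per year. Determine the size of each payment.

Level annuity due; solve PV = PMT × [(1 − (1+r)^−n)/r] × (1+r) for PMT.
Periodic rate r = 0.1045 per year.
With n = 7: PMT = 200,000 / ([(1 − (1+r)^−n)/r] × (1+r)) = CHF 37,747.09

CHF 37,747.09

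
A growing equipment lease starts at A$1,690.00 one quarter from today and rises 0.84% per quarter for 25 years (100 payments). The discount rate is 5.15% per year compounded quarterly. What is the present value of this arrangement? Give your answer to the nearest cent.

A$135,108.72

Periodic rate r = 0.0515/4 per quarter; n is counted in quarters.
Growing ordinary annuity: PV = PMT₁ × [1 − ((1+g)/(1+r))^n] / (r − g) = 1,690 × [1 − ((1+0.0084)/(1+r))^100] / (r − 0.0084) = A$135,108.72.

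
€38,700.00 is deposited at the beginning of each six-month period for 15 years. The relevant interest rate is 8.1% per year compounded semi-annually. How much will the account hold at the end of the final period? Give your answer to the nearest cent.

This is an annuity due: 30 deposits of €38,700.00 at the beginning of each six-month period.
Periodic rate r = 0.081/2 per half-year; n is counted in half-years.
FV = PMT × [((1+r)^n − 1)/r] × (1+r) = 38,700 × [(1+r)^30 − 1] / r × (1+r) = €2,277,347.18

€2,277,347.18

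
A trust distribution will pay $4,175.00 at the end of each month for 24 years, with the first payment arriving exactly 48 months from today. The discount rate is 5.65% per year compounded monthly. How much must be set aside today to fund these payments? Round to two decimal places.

$527,246.72

Ordinary annuity of 288 payments, first payment at period 48.
Periodic rate r = 0.0565/12 per month; n is counted in months.
The ordinary-annuity PV formula values the stream one period before the first payment (period 47); discount that back 47 periods:
PV₀ = 4,175 × [1 − (1+r)^−288] / r × (1+r)^−47 = $527,246.72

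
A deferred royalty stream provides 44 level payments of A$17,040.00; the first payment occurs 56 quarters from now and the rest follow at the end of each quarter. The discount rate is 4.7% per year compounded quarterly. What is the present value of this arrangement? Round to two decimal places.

Ordinary annuity of 44 payments, first payment at period 56.
Periodic rate r = 0.047/4 per quarter; n is counted in quarters.
The ordinary-annuity PV formula values the stream one period before the first payment (period 55); discount that back 55 periods:
PV₀ = 17,040 × [1 − (1+r)^−44] / r × (1+r)^−55 = A$306,560.24

A$306,560.24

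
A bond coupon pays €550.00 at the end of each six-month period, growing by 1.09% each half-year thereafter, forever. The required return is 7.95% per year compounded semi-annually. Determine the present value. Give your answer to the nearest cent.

Periodic rate r = 0.0795/2 per half-year.
Growing perpetuity (Gordon): PV = PMT₁ / (r − g) = 550 / (r − 0.0109) = €19,064.12.

€19,064.12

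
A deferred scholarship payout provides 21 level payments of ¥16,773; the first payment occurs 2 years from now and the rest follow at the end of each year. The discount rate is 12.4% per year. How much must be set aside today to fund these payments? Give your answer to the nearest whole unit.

¥110,008

Ordinary annuity of 21 payments, first payment at period 2.
Periodic rate r = 0.124 per year.
The ordinary-annuity PV formula values the stream one period before the first payment (period 1); discount that back 1 periods:
PV₀ = 16,773 × [1 − (1+r)^−21] / r × (1+r)^−1 = ¥110,008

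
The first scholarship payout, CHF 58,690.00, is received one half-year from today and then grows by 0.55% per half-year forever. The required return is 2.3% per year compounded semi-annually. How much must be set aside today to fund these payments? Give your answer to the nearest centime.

CHF 9,781,666.67

Periodic rate r = 0.023/2 per half-year.
Growing perpetuity (Gordon): PV = PMT₁ / (r − g) = 58,690 / (r − 0.0055) = CHF 9,781,666.67.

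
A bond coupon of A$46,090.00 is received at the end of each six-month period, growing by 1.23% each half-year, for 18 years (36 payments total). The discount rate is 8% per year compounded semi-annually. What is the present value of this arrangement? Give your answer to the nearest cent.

A$1,034,306.84

Periodic rate r = 0.08/2 per half-year; n is counted in half-years.
Growing ordinary annuity: PV = PMT₁ × [1 − ((1+g)/(1+r))^n] / (r − g) = 46,090 × [1 − ((1+0.0123)/(1+r))^36] / (r − 0.0123) = A$1,034,306.84.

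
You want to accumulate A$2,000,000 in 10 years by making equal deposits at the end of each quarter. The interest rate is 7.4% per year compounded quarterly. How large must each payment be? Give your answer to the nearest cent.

Level ordinary annuity; solve FV = PMT × [((1+r)^n − 1)/r] for PMT.
Periodic rate r = 0.074/4 per quarter; n is counted in quarters.
With n = 40: PMT = 2,000,000 / ([((1+r)^n − 1)/r]) = A$34,201.90

A$34,201.90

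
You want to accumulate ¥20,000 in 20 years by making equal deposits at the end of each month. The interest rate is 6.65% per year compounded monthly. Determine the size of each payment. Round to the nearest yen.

¥40

Level ordinary annuity; solve FV = PMT × [((1+r)^n − 1)/r] for PMT.
Periodic rate r = 0.0665/12 per month; n is counted in months.
With n = 240: PMT = 20,000 / ([((1+r)^n − 1)/r]) = ¥40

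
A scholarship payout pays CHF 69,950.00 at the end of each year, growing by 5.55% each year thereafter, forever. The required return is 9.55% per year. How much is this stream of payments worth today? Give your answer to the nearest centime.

CHF 1,748,750.00

Periodic rate r = 0.0955 per year.
Growing perpetuity (Gordon): PV = PMT₁ / (r − g) = 69,950 / (r − 0.0555) = CHF 1,748,750.00.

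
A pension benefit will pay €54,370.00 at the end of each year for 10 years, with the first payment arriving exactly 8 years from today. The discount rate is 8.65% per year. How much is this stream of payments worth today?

€198,265.43

Ordinary annuity of 10 payments, first payment at period 8.
Periodic rate r = 0.0865 per year.
The ordinary-annuity PV formula values the stream one period before the first payment (period 7); discount that back 7 periods:
PV₀ = 54,370 × [1 − (1+r)^−10] / r × (1+r)^−7 = €198,265.43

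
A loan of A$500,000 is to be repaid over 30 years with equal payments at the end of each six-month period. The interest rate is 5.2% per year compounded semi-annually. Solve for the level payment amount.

A$16,547.17

Level ordinary annuity; solve PV = PMT × [(1 − (1+r)^−n)/r] for PMT.
Periodic rate r = 0.052/2 per half-year; n is counted in half-years.
With n = 60: PMT = 500,000 / ([(1 − (1+r)^−n)/r]) = A$16,547.17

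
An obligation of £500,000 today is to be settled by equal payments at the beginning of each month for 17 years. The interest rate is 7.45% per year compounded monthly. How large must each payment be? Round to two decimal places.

Level annuity due; solve PV = PMT × [(1 − (1+r)^−n)/r] × (1+r) for PMT.
Periodic rate r = 0.0745/12 per month; n is counted in months.
With n = 204: PMT = 500,000 / ([(1 − (1+r)^−n)/r] × (1+r)) = £4,302.20

£4,302.20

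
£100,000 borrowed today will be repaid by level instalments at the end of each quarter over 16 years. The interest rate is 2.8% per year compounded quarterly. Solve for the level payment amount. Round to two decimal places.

£1,943.92

Level ordinary annuity; solve PV = PMT × [(1 − (1+r)^−n)/r] for PMT.
Periodic rate r = 0.028/4 per quarter; n is counted in quarters.
With n = 64: PMT = 100,000 / ([(1 − (1+r)^−n)/r]) = £1,943.92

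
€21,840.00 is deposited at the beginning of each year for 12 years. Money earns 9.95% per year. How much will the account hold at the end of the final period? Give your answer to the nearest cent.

This is an annuity due: 12 deposits of €21,840.00 at the beginning of each year.
Periodic rate r = 0.0995 per year.
FV = PMT × [((1+r)^n − 1)/r] × (1+r) = 21,840 × [(1+r)^12 − 1] / r × (1+r) = €511,961.86

€511,961.86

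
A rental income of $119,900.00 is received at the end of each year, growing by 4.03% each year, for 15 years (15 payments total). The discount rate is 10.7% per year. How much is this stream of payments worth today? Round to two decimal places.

Periodic rate r = 0.107 per year.
Growing ordinary annuity: PV = PMT₁ × [1 − ((1+g)/(1+r))^n] / (r − g) = 119,900 × [1 − ((1+0.0403)/(1+r))^15] / (r − 0.0403) = $1,089,886.83.

$1,089,886.83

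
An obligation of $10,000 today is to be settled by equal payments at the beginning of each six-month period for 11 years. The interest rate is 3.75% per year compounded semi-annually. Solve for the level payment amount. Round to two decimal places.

Level annuity due; solve PV = PMT × [(1 − (1+r)^−n)/r] × (1+r) for PMT.
Periodic rate r = 0.0375/2 per half-year; n is counted in half-years.
With n = 22: PMT = 10,000 / ([(1 − (1+r)^−n)/r] × (1+r)) = $548.62

$548.62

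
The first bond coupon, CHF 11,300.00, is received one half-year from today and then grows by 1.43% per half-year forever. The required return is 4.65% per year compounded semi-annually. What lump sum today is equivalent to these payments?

Periodic rate r = 0.0465/2 per half-year.
Growing perpetuity (Gordon): PV = PMT₁ / (r − g) = 11,300 / (r − 0.0143) = CHF 1,262,569.83.

CHF 1,262,569.83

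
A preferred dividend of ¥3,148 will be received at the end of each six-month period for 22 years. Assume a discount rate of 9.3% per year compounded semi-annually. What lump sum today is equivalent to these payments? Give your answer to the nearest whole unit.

This is an ordinary annuity: 44 payments of ¥3,148 at the end of each six-month period.
Periodic rate r = 0.093/2 per half-year; n is counted in half-years.
PV = PMT × [(1 − (1+r)^−n)/r] = 3,148 × [1 − (1+r)^−44] / r = ¥58,536

¥58,536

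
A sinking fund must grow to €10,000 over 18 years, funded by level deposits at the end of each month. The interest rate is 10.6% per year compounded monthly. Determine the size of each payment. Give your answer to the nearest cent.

€15.54

Level ordinary annuity; solve FV = PMT × [((1+r)^n − 1)/r] for PMT.
Periodic rate r = 0.106/12 per month; n is counted in months.
With n = 216: PMT = 10,000 / ([((1+r)^n − 1)/r]) = €15.54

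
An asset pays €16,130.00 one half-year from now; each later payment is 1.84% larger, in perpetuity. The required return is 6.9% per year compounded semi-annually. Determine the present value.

Periodic rate r = 0.069/2 per half-year.
Growing perpetuity (Gordon): PV = PMT₁ / (r − g) = 16,130 / (r − 0.0184) = €1,001,863.35.

€1,001,863.35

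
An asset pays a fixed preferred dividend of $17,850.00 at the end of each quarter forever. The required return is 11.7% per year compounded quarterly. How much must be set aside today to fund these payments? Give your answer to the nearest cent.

Periodic rate r = 0.117/4 per quarter.
Level perpetuity: PV = PMT / r = 17,850 / (0.117/4) = $610,256.41.

$610,256.41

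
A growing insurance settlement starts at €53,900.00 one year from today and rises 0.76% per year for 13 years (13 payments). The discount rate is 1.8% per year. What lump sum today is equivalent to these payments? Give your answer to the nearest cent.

Periodic rate r = 0.018 per year.
Growing ordinary annuity: PV = PMT₁ × [1 − ((1+g)/(1+r))^n] / (r − g) = 53,900 × [1 − ((1+0.0076)/(1+r))^13] / (r − 0.0076) = €647,660.09.

€647,660.09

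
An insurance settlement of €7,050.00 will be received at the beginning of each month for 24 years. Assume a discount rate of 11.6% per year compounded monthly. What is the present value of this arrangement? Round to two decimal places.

€690,247.59

This is an annuity due: 288 payments of €7,050.00 at the beginning of each month.
Periodic rate r = 0.116/12 per month; n is counted in months.
PV = PMT × [(1 − (1+r)^−n)/r] × (1+r) = 7,050 × [1 − (1+r)^−288] / r × (1+r) = €690,247.59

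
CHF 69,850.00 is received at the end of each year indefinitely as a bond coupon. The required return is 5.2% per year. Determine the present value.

CHF 1,343,269.23

Periodic rate r = 0.052 per year.
Level perpetuity: PV = PMT / r = 69,850 / (0.052) = CHF 1,343,269.23.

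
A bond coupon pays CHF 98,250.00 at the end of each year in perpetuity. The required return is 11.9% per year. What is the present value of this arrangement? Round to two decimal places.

CHF 825,630.25

Periodic rate r = 0.119 per year.
Level perpetuity: PV = PMT / r = 98,250 / (0.119) = CHF 825,630.25.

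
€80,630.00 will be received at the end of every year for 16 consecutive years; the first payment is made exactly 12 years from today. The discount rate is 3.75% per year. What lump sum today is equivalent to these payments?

€638,387.33

Ordinary annuity of 16 payments, first payment at period 12.
Periodic rate r = 0.0375 per year.
The ordinary-annuity PV formula values the stream one period before the first payment (period 11); discount that back 11 periods:
PV₀ = 80,630 × [1 − (1+r)^−16] / r × (1+r)^−11 = €638,387.33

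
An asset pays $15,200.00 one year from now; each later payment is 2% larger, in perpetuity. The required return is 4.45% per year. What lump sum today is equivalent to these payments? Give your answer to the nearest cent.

Periodic rate r = 0.0445 per year.
Growing perpetuity (Gordon): PV = PMT₁ / (r − g) = 15,200 / (r − 0.02) = $620,408.16.

$620,408.16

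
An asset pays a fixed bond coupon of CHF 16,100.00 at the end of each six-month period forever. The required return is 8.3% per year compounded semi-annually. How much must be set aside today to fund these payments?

Periodic rate r = 0.083/2 per half-year.
Level perpetuity: PV = PMT / r = 16,100 / (0.083/2) = CHF 387,951.81.

CHF 387,951.81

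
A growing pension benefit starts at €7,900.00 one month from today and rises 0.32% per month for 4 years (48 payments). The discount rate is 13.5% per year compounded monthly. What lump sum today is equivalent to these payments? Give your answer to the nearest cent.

€312,679.77

Periodic rate r = 0.135/12 per month; n is counted in months.
Growing ordinary annuity: PV = PMT₁ × [1 − ((1+g)/(1+r))^n] / (r − g) = 7,900 × [1 − ((1+0.0032)/(1+r))^48] / (r − 0.0032) = €312,679.77.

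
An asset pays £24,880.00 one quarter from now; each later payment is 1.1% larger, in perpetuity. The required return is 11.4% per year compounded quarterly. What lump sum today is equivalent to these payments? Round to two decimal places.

Periodic rate r = 0.114/4 per quarter.
Growing perpetuity (Gordon): PV = PMT₁ / (r − g) = 24,880 / (r − 0.011) = £1,421,714.29.

£1,421,714.29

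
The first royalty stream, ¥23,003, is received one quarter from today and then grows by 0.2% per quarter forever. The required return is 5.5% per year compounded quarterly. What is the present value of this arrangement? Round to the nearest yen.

¥1,957,702

Periodic rate r = 0.055/4 per quarter.
Growing perpetuity (Gordon): PV = PMT₁ / (r − g) = 23,003 / (r − 0.002) = ¥1,957,702.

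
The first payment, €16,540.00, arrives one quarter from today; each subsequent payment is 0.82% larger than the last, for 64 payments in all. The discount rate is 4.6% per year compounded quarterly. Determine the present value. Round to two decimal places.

€945,879.89

Periodic rate r = 0.046/4 per quarter; n is counted in quarters.
Growing ordinary annuity: PV = PMT₁ × [1 − ((1+g)/(1+r))^n] / (r − g) = 16,540 × [1 − ((1+0.0082)/(1+r))^64] / (r − 0.0082) = €945,879.89.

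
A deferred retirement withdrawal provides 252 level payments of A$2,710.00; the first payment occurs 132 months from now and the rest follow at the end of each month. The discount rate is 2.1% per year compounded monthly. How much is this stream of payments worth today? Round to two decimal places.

A$438,878.50

Ordinary annuity of 252 payments, first payment at period 132.
Periodic rate r = 0.021/12 per month; n is counted in months.
The ordinary-annuity PV formula values the stream one period before the first payment (period 131); discount that back 131 periods:
PV₀ = 2,710 × [1 − (1+r)^−252] / r × (1+r)^−131 = A$438,878.50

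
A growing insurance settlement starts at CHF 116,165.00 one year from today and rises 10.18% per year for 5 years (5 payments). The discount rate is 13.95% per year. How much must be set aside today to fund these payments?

Periodic rate r = 0.1395 per year.
Growing ordinary annuity: PV = PMT₁ × [1 − ((1+g)/(1+r))^n] / (r − g) = 116,165 × [1 − ((1+0.1018)/(1+r))^5] / (r − 0.1018) = CHF 477,088.91.

CHF 477,088.91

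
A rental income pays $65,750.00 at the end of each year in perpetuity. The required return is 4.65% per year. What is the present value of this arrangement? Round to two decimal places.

Periodic rate r = 0.0465 per year.
Level perpetuity: PV = PMT / r = 65,750 / (0.0465) = $1,413,978.49.

$1,413,978.49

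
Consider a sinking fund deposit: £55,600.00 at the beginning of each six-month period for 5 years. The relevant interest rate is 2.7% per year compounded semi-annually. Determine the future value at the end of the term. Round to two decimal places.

This is an annuity due: 10 deposits of £55,600.00 at the beginning of each six-month period.
Periodic rate r = 0.027/2 per half-year; n is counted in half-years.
FV = PMT × [((1+r)^n − 1)/r] × (1+r) = 55,600 × [(1+r)^10 − 1] / r × (1+r) = £599,000.97

£599,000.97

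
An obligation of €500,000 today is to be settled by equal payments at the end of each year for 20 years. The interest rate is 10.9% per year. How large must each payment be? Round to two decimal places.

€62,377.68

Level ordinary annuity; solve PV = PMT × [(1 − (1+r)^−n)/r] for PMT.
Periodic rate r = 0.109 per year.
With n = 20: PMT = 500,000 / ([(1 − (1+r)^−n)/r]) = €62,377.68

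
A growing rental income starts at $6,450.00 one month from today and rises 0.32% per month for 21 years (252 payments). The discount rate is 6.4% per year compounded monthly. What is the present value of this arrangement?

Periodic rate r = 0.064/12 per month; n is counted in months.
Growing ordinary annuity: PV = PMT₁ × [1 − ((1+g)/(1+r))^n] / (r − g) = 6,450 × [1 − ((1+0.0032)/(1+r))^252] / (r − 0.0032) = $1,253,262.80.

$1,253,262.80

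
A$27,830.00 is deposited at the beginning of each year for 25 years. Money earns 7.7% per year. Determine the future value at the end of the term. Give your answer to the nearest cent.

This is an annuity due: 25 deposits of A$27,830.00 at the beginning of each year.
Periodic rate r = 0.077 per year.
FV = PMT × [((1+r)^n − 1)/r] × (1+r) = 27,830 × [(1+r)^25 − 1] / r × (1+r) = A$2,097,483.64

A$2,097,483.64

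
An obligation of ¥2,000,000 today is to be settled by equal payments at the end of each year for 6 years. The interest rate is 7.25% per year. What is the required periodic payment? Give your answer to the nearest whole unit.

¥422,835

Level ordinary annuity; solve PV = PMT × [(1 − (1+r)^−n)/r] for PMT.
Periodic rate r = 0.0725 per year.
With n = 6: PMT = 2,000,000 / ([(1 − (1+r)^−n)/r]) = ¥422,835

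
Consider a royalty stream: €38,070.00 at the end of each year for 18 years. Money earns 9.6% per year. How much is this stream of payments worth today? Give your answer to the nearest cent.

€320,403.42

This is an ordinary annuity: 18 payments of €38,070.00 at the end of each year.
Periodic rate r = 0.096 per year.
PV = PMT × [(1 − (1+r)^−n)/r] = 38,070 × [1 − (1+r)^−18] / r = €320,403.42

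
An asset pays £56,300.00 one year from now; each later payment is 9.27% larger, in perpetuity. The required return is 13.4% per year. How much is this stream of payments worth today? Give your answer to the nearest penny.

Periodic rate r = 0.134 per year.
Growing perpetuity (Gordon): PV = PMT₁ / (r − g) = 56,300 / (r − 0.0927) = £1,363,196.13.

£1,363,196.13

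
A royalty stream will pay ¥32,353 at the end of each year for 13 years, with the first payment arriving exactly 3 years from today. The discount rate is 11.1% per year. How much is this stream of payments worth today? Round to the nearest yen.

Ordinary annuity of 13 payments, first payment at period 3.
Periodic rate r = 0.111 per year.
The ordinary-annuity PV formula values the stream one period before the first payment (period 2); discount that back 2 periods:
PV₀ = 32,353 × [1 − (1+r)^−13] / r × (1+r)^−2 = ¥176,036

¥176,036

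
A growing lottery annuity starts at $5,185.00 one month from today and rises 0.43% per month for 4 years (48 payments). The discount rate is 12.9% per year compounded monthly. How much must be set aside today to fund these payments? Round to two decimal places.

$212,674.84

Periodic rate r = 0.129/12 per month; n is counted in months.
Growing ordinary annuity: PV = PMT₁ × [1 − ((1+g)/(1+r))^n] / (r − g) = 5,185 × [1 − ((1+0.0043)/(1+r))^48] / (r − 0.0043) = $212,674.84.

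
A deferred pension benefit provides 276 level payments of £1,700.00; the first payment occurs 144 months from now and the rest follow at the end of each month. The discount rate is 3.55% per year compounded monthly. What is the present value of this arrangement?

Ordinary annuity of 276 payments, first payment at period 144.
Periodic rate r = 0.0355/12 per month; n is counted in months.
The ordinary-annuity PV formula values the stream one period before the first payment (period 143); discount that back 143 periods:
PV₀ = 1,700 × [1 − (1+r)^−276] / r × (1+r)^−143 = £209,984.04

£209,984.04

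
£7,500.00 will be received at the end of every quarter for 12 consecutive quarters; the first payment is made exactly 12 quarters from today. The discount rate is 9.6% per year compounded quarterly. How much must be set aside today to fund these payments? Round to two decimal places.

Ordinary annuity of 12 payments, first payment at period 12.
Periodic rate r = 0.096/4 per quarter; n is counted in quarters.
The ordinary-annuity PV formula values the stream one period before the first payment (period 11); discount that back 11 periods:
PV₀ = 7,500 × [1 − (1+r)^−12] / r × (1+r)^−11 = £59,627.66

£59,627.66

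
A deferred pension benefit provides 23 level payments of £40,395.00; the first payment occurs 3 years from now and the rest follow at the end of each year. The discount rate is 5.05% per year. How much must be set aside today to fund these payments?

Ordinary annuity of 23 payments, first payment at period 3.
Periodic rate r = 0.0505 per year.
The ordinary-annuity PV formula values the stream one period before the first payment (period 2); discount that back 2 periods:
PV₀ = 40,395 × [1 − (1+r)^−23] / r × (1+r)^−2 = £491,425.03

£491,425.03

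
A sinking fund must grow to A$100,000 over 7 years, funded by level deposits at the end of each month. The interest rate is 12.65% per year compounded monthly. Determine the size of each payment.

A$746.06

Level ordinary annuity; solve FV = PMT × [((1+r)^n − 1)/r] for PMT.
Periodic rate r = 0.1265/12 per month; n is counted in months.
With n = 84: PMT = 100,000 / ([((1+r)^n − 1)/r]) = A$746.06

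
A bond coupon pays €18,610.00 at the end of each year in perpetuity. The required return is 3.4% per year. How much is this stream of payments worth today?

€547,352.94

Periodic rate r = 0.034 per year.
Level perpetuity: PV = PMT / r = 18,610 / (0.034) = €547,352.94.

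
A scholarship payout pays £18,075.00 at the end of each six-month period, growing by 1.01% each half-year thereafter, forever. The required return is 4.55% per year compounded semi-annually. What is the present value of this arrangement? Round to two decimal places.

£1,428,853.75

Periodic rate r = 0.0455/2 per half-year.
Growing perpetuity (Gordon): PV = PMT₁ / (r − g) = 18,075 / (r − 0.0101) = £1,428,853.75.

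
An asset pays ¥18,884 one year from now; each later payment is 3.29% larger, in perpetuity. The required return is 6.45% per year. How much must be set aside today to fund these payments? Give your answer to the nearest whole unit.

Periodic rate r = 0.0645 per year.
Growing perpetuity (Gordon): PV = PMT₁ / (r − g) = 18,884 / (r − 0.0329) = ¥597,595.

¥597,595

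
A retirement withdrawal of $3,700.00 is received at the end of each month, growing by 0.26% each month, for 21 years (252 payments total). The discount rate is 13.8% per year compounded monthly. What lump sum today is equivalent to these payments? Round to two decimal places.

Periodic rate r = 0.138/12 per month; n is counted in months.
Growing ordinary annuity: PV = PMT₁ × [1 − ((1+g)/(1+r))^n] / (r − g) = 3,700 × [1 − ((1+0.0026)/(1+r))^252] / (r − 0.0026) = $370,898.28.

$370,898.28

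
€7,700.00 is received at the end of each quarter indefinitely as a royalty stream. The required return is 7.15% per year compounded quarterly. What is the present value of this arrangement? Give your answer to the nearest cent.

€430,769.23

Periodic rate r = 0.0715/4 per quarter.
Level perpetuity: PV = PMT / r = 7,700 / (0.0715/4) = €430,769.23.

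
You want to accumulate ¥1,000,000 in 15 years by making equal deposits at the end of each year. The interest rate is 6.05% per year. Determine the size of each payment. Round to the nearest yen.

¥42,799

Level ordinary annuity; solve FV = PMT × [((1+r)^n − 1)/r] for PMT.
Periodic rate r = 0.0605 per year.
With n = 15: PMT = 1,000,000 / ([((1+r)^n − 1)/r]) = ¥42,799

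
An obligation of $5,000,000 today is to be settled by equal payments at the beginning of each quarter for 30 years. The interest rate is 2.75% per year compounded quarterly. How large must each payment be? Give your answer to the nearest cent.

$60,907.57

Level annuity due; solve PV = PMT × [(1 − (1+r)^−n)/r] × (1+r) for PMT.
Periodic rate r = 0.0275/4 per quarter; n is counted in quarters.
With n = 120: PMT = 5,000,000 / ([(1 − (1+r)^−n)/r] × (1+r)) = $60,907.57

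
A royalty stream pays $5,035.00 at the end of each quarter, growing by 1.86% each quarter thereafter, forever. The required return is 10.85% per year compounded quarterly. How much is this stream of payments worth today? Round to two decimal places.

$590,615.84

Periodic rate r = 0.1085/4 per quarter.
Growing perpetuity (Gordon): PV = PMT₁ / (r − g) = 5,035 / (r − 0.0186) = $590,615.84.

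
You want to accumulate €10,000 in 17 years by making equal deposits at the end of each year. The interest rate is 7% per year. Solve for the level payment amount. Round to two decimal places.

€324.25

Level ordinary annuity; solve FV = PMT × [((1+r)^n − 1)/r] for PMT.
Periodic rate r = 0.07 per year.
With n = 17: PMT = 10,000 / ([((1+r)^n − 1)/r]) = €324.25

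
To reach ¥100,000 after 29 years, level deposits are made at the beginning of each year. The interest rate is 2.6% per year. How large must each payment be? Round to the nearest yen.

¥2,293

Level annuity due; solve FV = PMT × [((1+r)^n − 1)/r] × (1+r) for PMT.
Periodic rate r = 0.026 per year.
With n = 29: PMT = 100,000 / ([((1+r)^n − 1)/r] × (1+r)) = ¥2,293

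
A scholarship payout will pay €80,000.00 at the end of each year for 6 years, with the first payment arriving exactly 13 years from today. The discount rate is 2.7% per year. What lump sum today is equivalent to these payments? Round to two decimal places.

Ordinary annuity of 6 payments, first payment at period 13.
Periodic rate r = 0.027 per year.
The ordinary-annuity PV formula values the stream one period before the first payment (period 12); discount that back 12 periods:
PV₀ = 80,000 × [1 − (1+r)^−6] / r × (1+r)^−12 = €317,942.66

€317,942.66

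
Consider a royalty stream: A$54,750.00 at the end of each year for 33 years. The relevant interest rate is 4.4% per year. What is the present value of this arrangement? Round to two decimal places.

This is an ordinary annuity: 33 payments of A$54,750.00 at the end of each year.
Periodic rate r = 0.044 per year.
PV = PMT × [(1 − (1+r)^−n)/r] = 54,750 × [1 − (1+r)^−33] / r = A$943,838.58

A$943,838.58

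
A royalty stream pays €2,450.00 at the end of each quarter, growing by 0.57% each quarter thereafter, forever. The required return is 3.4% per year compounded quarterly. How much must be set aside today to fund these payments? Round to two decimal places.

€875,000.00

Periodic rate r = 0.034/4 per quarter.
Growing perpetuity (Gordon): PV = PMT₁ / (r − g) = 2,450 / (r − 0.0057) = €875,000.00.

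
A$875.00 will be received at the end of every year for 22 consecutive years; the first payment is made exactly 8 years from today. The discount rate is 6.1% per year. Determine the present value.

A$6,901.07

Ordinary annuity of 22 payments, first payment at period 8.
Periodic rate r = 0.061 per year.
The ordinary-annuity PV formula values the stream one period before the first payment (period 7); discount that back 7 periods:
PV₀ = 875 × [1 − (1+r)^−22] / r × (1+r)^−7 = A$6,901.07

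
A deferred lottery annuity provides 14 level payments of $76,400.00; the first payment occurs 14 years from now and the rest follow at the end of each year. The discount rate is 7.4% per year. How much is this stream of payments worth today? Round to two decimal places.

$257,910.69

Ordinary annuity of 14 payments, first payment at period 14.
Periodic rate r = 0.074 per year.
The ordinary-annuity PV formula values the stream one period before the first payment (period 13); discount that back 13 periods:
PV₀ = 76,400 × [1 − (1+r)^−14] / r × (1+r)^−13 = $257,910.69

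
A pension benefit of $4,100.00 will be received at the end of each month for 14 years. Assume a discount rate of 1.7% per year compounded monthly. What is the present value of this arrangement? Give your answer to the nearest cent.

$612,582.10

This is an ordinary annuity: 168 payments of $4,100.00 at the end of each month.
Periodic rate r = 0.017/12 per month; n is counted in months.
PV = PMT × [(1 − (1+r)^−n)/r] = 4,100 × [1 − (1+r)^−168] / r = $612,582.10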